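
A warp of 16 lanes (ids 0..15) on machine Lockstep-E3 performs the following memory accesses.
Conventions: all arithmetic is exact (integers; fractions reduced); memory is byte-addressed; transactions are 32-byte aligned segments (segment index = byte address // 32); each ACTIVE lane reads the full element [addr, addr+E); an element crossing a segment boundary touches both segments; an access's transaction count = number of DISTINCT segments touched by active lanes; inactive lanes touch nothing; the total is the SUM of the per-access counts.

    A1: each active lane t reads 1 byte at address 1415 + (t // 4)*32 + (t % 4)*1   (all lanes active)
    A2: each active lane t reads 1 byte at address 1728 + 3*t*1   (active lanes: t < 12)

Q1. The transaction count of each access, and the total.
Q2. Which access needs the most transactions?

A1: 4 transactions
A2: 2 transactions

Answer: 4,2; total 6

Answer: A1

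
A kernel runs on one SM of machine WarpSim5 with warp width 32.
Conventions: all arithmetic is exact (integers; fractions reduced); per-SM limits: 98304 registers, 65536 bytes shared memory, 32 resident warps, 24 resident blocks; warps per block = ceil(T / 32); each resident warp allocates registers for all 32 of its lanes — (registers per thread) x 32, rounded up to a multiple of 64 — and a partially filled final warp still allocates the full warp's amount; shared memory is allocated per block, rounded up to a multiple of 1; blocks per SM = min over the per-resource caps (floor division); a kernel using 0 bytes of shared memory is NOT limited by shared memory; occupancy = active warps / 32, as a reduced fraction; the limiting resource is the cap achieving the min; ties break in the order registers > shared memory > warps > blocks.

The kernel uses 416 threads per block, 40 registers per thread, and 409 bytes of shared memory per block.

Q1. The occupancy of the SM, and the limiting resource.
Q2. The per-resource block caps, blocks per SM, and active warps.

Answer: occupancy 13/16, limited by warps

registers: 5 blocks
shared memory: 160 blocks
warps: 2 blocks
blocks: 24 blocks

Answer: 2 blocks, 26 active warps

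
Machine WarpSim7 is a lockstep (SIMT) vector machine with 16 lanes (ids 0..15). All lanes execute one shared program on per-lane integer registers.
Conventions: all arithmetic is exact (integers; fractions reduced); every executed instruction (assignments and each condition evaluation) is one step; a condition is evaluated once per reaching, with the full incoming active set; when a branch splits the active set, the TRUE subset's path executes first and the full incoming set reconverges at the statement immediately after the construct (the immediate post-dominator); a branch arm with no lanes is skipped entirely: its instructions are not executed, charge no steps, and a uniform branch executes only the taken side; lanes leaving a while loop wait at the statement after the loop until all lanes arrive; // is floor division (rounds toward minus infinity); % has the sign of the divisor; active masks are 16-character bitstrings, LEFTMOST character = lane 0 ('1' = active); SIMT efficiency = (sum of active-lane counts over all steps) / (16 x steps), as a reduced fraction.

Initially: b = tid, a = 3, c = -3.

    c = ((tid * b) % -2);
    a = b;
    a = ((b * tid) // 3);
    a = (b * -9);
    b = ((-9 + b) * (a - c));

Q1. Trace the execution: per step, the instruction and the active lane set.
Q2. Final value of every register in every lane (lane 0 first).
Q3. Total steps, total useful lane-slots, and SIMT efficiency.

step 0: c <- ((tid * b) % -2)        1111111111111111
step 1: a <- b                       1111111111111111
step 2: a <- ((b * tid) // 3)        1111111111111111
step 3: a <- (b * -9)                1111111111111111
step 4: b <- ((-9 + b) * (a - c))    1111111111111111

Answer: 5 steps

b: 0,64,126,156,180,176,162,124,72,0,-90,-196,-324,-464,-630,-804
a: 0,-9,-18,-27,-36,-45,-54,-63,-72,-81,-90,-99,-108,-117,-126,-135
c: 0,-1,0,-1,0,-1,0,-1,0,-1,0,-1,0,-1,0,-1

steps = 5; useful = 80; efficiency = 80/80 = 1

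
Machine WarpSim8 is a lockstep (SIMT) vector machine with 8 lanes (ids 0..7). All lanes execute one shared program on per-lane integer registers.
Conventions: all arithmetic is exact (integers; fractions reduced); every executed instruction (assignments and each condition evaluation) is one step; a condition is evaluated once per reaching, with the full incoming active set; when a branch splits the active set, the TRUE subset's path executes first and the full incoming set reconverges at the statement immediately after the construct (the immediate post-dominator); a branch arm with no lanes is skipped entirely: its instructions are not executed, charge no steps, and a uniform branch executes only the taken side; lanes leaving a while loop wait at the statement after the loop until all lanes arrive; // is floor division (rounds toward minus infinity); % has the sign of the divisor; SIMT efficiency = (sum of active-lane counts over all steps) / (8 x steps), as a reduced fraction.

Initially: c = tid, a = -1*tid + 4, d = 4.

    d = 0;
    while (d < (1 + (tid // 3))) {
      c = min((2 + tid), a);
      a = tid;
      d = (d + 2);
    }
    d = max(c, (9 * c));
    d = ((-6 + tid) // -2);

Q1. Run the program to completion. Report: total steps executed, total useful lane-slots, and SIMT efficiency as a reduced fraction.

Answer: 12 steps, 72 useful, 3/4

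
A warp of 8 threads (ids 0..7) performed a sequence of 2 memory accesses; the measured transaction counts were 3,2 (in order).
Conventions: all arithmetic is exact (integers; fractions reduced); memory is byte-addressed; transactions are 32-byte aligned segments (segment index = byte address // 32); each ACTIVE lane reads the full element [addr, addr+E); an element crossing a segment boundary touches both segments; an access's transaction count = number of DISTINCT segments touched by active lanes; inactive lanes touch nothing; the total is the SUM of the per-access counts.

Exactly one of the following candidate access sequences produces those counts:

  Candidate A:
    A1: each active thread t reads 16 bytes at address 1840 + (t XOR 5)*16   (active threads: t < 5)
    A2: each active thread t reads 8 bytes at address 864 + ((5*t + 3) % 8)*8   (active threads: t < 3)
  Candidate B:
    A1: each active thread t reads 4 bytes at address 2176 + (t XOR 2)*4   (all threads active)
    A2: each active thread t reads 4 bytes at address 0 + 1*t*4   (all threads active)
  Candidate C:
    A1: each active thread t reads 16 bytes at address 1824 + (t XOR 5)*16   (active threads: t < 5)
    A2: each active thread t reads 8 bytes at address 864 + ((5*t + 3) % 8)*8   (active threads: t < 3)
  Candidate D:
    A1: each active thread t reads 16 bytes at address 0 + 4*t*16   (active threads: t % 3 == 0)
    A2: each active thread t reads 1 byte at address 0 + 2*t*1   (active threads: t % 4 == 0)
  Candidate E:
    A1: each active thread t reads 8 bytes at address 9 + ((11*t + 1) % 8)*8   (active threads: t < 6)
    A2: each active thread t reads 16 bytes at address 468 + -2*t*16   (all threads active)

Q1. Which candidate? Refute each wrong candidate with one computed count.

A: A1 gives 4 transactions, not 3
B: A1 gives 1 transaction, not 3
D: A2 gives 1 transaction, not 2
E: A2 gives 9 transactions, not 2
C: all counts match (3,2)

Answer: C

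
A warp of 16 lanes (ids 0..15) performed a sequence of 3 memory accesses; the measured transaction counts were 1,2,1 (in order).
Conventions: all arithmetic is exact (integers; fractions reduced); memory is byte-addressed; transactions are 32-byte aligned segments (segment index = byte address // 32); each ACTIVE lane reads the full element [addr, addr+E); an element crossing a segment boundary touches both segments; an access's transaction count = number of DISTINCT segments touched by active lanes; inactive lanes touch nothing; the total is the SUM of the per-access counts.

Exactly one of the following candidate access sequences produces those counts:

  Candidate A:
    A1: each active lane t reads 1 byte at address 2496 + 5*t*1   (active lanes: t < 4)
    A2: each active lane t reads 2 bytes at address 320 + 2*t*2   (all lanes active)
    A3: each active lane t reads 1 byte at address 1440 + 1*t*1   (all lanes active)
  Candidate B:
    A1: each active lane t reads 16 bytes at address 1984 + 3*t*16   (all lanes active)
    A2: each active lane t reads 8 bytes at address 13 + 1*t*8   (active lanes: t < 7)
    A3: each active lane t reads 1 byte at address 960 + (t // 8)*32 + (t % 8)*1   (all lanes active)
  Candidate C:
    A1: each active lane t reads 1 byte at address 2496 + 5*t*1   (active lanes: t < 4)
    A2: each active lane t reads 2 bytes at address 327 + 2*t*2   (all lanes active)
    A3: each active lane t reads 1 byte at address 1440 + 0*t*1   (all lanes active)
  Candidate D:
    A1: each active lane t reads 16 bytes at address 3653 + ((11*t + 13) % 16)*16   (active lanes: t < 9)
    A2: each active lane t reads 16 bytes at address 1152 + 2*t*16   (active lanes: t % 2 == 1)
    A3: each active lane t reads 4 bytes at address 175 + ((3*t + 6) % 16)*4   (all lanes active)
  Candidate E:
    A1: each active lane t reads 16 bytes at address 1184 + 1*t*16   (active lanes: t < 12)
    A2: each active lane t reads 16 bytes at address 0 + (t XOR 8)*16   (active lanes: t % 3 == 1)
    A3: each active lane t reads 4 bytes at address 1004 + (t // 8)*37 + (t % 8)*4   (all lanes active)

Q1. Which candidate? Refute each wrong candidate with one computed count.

B: A1 gives 16 transactions, not 1
C: A2 gives 3 transactions, not 2
D: A1 gives 8 transactions, not 1
E: A1 gives 6 transactions, not 1
A: all counts match (1,2,1)

Answer: A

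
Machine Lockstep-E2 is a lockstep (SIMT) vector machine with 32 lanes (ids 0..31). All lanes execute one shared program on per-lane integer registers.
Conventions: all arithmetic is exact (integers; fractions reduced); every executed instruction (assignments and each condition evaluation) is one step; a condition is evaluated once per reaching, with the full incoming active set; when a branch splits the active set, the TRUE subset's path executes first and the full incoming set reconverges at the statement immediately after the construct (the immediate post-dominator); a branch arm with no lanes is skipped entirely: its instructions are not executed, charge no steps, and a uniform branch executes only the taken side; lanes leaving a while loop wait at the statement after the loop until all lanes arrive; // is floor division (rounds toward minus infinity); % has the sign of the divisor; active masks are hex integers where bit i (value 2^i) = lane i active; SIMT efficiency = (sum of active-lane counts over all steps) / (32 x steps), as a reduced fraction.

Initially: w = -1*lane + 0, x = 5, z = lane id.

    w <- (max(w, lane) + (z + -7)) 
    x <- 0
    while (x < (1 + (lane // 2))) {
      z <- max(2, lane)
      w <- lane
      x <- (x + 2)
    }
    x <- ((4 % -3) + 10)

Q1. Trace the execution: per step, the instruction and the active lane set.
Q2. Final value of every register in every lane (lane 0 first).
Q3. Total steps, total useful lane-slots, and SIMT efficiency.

step 0: w <- (max(w, lane) + (z + -7)) 0xffffffff
step 1: x <- 0                       0xffffffff
step 2: eval (x < (1 + (lane // 2))) 0xffffffff
step 3: z <- max(2, lane)            0xffffffff
step 4: w <- lane                    0xffffffff
step 5: x <- (x + 2)                 0xffffffff
step 6: eval (x < (1 + (lane // 2))) 0xffffffff
step 7: z <- max(2, lane)            0xfffffff0
step 8: w <- lane                    0xfffffff0
step 9: x <- (x + 2)                 0xfffffff0
step 10: eval (x < (1 + (lane // 2))) 0xfffffff0
step 11: z <- max(2, lane)            0xffffff00
step 12: w <- lane                    0xffffff00
step 13: x <- (x + 2)                 0xffffff00
step 14: eval (x < (1 + (lane // 2))) 0xffffff00
step 15: z <- max(2, lane)            0xfffff000
step 16: w <- lane                    0xfffff000
step 17: x <- (x + 2)                 0xfffff000
step 18: eval (x < (1 + (lane // 2))) 0xfffff000
step 19: z <- max(2, lane)            0xffff0000
step 20: w <- lane                    0xffff0000
step 21: x <- (x + 2)                 0xffff0000
step 22: eval (x < (1 + (lane // 2))) 0xffff0000
step 23: z <- max(2, lane)            0xfff00000
step 24: w <- lane                    0xfff00000
step 25: x <- (x + 2)                 0xfff00000
step 26: eval (x < (1 + (lane // 2))) 0xfff00000
step 27: z <- max(2, lane)            0xff000000
step 28: w <- lane                    0xff000000
step 29: x <- (x + 2)                 0xff000000
step 30: eval (x < (1 + (lane // 2))) 0xff000000
step 31: z <- max(2, lane)            0xf0000000
step 32: w <- lane                    0xf0000000
step 33: x <- (x + 2)                 0xf0000000
step 34: eval (x < (1 + (lane // 2))) 0xf0000000
step 35: x <- ((4 % -3) + 10)         0xffffffff

Answer: 36 steps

w: 0,1,2,3,4,5,6,7,8,9,10,11,12,13,14,15,16,17,18,19,20,21,22,23,24,25,26,27,28,29,30,31
x: 8,8,8,8,8,8,8,8,8,8,8,8,8,8,8,8,8,8,8,8,8,8,8,8,8,8,8,8,8,8,8,8
z: 2,2,2,3,4,5,6,7,8,9,10,11,12,13,14,15,16,17,18,19,20,21,22,23,24,25,26,27,28,29,30,31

steps = 36; useful = 704; efficiency = 704/1152 = 11/18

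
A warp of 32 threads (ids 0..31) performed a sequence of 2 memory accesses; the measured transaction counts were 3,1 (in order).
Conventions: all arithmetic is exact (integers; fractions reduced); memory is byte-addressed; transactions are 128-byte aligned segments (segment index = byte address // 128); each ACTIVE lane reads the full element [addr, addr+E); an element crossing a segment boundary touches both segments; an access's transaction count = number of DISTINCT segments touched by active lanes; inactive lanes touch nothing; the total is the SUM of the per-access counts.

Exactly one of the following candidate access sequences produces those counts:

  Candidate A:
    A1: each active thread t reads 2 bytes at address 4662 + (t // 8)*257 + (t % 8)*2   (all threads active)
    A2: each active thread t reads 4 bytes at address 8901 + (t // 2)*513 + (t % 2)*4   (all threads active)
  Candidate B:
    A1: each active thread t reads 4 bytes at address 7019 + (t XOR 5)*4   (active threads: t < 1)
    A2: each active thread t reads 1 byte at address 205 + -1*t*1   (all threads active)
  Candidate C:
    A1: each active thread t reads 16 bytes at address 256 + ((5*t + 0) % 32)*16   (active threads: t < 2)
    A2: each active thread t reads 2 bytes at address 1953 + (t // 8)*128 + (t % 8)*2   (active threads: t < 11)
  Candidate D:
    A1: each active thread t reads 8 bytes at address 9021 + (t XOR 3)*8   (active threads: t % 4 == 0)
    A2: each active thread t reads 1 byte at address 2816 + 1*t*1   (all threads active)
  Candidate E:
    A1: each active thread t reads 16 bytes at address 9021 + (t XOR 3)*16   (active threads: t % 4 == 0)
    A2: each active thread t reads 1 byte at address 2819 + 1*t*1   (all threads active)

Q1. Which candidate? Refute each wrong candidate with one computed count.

A: A1 gives 4 transactions, not 3
B: A1 gives 2 transactions, not 3
C: A1 gives 1 transaction, not 3
E: A1 gives 5 transactions, not 3
D: all counts match (3,1)

Answer: D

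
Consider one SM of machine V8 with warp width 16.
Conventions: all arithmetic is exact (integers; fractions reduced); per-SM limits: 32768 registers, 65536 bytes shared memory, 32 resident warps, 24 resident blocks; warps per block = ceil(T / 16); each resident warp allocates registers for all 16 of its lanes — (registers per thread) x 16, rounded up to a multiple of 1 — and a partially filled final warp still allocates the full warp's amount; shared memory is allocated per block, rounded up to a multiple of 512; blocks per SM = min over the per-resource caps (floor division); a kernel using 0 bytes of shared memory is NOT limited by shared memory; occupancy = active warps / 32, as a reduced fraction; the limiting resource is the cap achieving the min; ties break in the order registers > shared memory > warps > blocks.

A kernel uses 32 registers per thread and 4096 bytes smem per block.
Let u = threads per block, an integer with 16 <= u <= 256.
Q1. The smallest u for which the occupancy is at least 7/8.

Answer: u = 17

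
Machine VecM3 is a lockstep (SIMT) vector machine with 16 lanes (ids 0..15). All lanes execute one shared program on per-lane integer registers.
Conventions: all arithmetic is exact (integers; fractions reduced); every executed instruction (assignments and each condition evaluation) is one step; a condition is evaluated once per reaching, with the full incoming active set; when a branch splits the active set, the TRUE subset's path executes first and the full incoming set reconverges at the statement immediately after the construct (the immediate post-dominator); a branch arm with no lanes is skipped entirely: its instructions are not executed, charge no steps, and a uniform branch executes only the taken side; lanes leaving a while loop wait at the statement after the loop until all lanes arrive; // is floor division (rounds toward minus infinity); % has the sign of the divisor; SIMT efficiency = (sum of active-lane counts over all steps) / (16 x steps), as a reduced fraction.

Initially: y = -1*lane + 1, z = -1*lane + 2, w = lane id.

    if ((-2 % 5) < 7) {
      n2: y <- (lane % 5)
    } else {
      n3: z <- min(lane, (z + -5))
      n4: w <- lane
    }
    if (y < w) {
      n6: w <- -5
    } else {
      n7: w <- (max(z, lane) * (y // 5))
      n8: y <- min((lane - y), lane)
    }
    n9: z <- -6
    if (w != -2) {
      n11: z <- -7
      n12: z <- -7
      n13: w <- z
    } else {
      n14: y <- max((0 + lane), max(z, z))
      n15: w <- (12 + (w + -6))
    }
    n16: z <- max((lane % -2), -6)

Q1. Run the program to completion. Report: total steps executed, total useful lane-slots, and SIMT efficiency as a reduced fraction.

Answer: 12 steps, 165 useful, 55/64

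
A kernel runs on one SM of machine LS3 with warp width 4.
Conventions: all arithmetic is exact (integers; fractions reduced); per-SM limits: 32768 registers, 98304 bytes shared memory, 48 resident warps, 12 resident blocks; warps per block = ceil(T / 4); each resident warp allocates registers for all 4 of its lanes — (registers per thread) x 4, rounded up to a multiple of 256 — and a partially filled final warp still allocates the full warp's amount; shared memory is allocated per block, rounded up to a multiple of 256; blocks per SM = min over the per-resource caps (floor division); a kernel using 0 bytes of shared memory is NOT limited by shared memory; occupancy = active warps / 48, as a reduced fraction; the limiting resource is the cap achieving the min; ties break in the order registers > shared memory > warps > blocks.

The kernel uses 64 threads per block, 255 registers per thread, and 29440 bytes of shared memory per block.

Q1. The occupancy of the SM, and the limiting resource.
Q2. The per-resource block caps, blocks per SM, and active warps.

Answer: occupancy 2/3, limited by registers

registers: 2 blocks
shared memory: 3 blocks
warps: 3 blocks
blocks: 12 blocks

Answer: 2 blocks, 32 active warps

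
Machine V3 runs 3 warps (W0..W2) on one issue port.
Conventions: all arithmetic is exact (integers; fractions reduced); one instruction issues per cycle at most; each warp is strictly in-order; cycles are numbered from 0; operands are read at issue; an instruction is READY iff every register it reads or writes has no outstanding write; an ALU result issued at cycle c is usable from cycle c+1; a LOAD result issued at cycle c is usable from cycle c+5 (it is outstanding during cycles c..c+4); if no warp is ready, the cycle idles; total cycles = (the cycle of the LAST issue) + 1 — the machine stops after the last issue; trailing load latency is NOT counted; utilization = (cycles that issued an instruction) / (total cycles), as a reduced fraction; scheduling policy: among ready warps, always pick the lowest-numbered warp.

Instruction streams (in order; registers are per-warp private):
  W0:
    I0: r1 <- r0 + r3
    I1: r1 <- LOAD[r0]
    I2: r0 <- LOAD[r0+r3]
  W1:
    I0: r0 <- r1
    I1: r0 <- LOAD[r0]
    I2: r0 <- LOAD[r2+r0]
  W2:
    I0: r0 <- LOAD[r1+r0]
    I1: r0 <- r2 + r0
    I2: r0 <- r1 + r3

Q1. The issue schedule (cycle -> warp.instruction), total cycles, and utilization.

cycle 0: W0.I0
cycle 1: W0.I1
cycle 2: W0.I2
cycle 3: W1.I0
cycle 4: W1.I1
cycle 5: W2.I0
cycle 6: idle
cycle 7: idle
cycle 8: idle
cycle 9: W1.I2
cycle 10: W2.I1
cycle 11: W2.I2

Answer: 12 cycles, utilization 3/4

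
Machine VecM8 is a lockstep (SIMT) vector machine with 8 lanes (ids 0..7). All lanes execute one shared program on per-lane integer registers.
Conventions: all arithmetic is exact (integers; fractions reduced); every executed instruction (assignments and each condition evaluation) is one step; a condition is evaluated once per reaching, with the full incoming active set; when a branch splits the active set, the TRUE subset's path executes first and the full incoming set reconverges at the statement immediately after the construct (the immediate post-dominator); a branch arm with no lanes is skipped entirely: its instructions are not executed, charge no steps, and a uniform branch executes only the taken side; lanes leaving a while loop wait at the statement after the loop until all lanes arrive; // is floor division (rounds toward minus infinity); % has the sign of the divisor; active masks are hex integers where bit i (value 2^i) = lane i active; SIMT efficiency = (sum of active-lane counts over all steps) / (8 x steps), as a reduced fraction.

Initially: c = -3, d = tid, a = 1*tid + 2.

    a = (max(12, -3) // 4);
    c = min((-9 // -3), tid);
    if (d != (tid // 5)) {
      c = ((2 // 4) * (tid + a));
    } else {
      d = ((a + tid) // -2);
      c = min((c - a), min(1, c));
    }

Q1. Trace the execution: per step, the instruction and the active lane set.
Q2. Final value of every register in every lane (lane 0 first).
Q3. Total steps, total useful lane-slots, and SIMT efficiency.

step 0: a <- (max(12, -3) // 4)      0xff
step 1: c <- min((-9 // -3), tid)    0xff
step 2: eval (d != (tid // 5))       0xff
step 3: c <- ((2 // 4) * (tid + a))  0xfe
step 4: d <- ((a + tid) // -2)       0x01
step 5: c <- min((c - a), min(1, c)) 0x01

Answer: 6 steps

c: -3,0,0,0,0,0,0,0
d: -2,1,2,3,4,5,6,7
a: 3,3,3,3,3,3,3,3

steps = 6; useful = 33; efficiency = 33/48 = 11/16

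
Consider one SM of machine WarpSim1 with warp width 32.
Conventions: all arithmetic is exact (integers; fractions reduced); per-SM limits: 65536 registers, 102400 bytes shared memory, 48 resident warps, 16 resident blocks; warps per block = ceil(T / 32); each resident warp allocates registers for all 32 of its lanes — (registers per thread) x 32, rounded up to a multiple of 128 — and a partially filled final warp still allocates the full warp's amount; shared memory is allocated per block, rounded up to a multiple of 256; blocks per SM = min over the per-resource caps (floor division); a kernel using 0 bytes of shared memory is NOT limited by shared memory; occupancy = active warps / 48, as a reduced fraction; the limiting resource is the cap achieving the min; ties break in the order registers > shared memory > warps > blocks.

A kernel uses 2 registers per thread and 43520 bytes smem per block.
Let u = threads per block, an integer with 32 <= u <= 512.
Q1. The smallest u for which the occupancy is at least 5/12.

Answer: u = 289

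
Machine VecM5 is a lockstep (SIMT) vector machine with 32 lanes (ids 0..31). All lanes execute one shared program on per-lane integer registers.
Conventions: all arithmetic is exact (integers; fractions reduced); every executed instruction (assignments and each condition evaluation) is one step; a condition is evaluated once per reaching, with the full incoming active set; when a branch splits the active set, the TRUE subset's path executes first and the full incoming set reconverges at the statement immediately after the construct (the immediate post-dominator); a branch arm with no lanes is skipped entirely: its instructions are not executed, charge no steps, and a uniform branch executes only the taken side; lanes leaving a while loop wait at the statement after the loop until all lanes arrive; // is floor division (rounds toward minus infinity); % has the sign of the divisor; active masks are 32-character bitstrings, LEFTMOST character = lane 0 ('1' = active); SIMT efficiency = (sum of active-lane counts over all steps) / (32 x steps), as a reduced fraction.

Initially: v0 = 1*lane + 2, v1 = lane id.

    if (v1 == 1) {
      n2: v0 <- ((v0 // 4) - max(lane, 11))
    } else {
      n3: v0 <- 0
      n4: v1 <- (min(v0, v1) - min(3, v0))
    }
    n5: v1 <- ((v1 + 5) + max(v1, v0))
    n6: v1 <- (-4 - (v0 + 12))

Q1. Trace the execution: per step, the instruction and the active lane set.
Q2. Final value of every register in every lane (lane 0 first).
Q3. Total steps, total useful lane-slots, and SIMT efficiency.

step 0: eval (v1 == 1)               11111111111111111111111111111111
step 1: v0 <- ((v0 // 4) - max(lane, 11)) 01000000000000000000000000000000
step 2: v0 <- 0                      10111111111111111111111111111111
step 3: v1 <- (min(v0, v1) - min(3, v0)) 10111111111111111111111111111111
step 4: v1 <- ((v1 + 5) + max(v1, v0)) 11111111111111111111111111111111
step 5: v1 <- (-4 - (v0 + 12))       11111111111111111111111111111111

Answer: 6 steps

v0: 0,-11,0,0,0,0,0,0,0,0,0,0,0,0,0,0,0,0,0,0,0,0,0,0,0,0,0,0,0,0,0,0
v1: -16,-5,-16,-16,-16,-16,-16,-16,-16,-16,-16,-16,-16,-16,-16,-16,-16,-16,-16,-16,-16,-16,-16,-16,-16,-16,-16,-16,-16,-16,-16,-16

steps = 6; useful = 159; efficiency = 159/192 = 53/64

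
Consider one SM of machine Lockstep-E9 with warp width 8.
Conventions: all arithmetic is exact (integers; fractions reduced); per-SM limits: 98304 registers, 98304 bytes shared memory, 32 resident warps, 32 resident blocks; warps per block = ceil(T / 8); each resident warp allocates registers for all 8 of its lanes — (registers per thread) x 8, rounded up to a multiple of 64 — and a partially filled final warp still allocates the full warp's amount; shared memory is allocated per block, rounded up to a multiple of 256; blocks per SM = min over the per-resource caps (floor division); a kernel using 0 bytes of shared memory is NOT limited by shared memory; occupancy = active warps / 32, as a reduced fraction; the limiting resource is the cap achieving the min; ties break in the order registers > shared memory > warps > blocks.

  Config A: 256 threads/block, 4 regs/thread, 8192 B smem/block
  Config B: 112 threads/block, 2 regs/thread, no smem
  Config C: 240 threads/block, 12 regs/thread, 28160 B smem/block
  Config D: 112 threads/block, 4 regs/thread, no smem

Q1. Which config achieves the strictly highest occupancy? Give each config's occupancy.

occupancies: A 1, B 7/8, C 15/16, D 7/8

Answer: A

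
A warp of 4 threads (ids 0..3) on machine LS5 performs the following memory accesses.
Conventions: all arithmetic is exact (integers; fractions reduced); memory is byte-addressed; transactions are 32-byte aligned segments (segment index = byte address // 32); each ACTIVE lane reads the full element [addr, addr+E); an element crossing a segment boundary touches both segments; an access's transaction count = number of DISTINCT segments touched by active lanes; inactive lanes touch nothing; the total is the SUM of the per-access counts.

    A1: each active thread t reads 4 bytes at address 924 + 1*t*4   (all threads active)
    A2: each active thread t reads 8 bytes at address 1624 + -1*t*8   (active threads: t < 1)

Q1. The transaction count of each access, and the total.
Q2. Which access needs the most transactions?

A1: 2 transactions
A2: 1 transaction

Answer: 2,1; total 3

Answer: A1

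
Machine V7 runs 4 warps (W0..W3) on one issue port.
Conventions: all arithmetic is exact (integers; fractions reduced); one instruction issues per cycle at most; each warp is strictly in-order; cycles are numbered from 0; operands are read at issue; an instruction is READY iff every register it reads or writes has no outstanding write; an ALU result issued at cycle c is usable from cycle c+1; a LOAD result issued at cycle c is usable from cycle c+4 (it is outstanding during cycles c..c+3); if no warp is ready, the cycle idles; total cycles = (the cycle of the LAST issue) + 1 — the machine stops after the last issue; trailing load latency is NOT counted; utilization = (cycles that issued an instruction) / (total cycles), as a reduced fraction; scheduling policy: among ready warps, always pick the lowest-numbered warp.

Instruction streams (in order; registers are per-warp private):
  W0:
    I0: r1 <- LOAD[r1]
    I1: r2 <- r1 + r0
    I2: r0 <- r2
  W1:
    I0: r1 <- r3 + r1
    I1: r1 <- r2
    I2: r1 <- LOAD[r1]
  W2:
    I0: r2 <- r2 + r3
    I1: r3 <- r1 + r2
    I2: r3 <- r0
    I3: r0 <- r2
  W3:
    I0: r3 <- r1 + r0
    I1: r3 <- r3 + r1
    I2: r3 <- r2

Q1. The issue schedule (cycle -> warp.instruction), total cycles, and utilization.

cycle 0: W0.I0
cycle 1: W1.I0
cycle 2: W1.I1
cycle 3: W1.I2
cycle 4: W0.I1
cycle 5: W0.I2
cycle 6: W2.I0
cycle 7: W2.I1
cycle 8: W2.I2
cycle 9: W2.I3
cycle 10: W3.I0
cycle 11: W3.I1
cycle 12: W3.I2

Answer: 13 cycles, utilization 1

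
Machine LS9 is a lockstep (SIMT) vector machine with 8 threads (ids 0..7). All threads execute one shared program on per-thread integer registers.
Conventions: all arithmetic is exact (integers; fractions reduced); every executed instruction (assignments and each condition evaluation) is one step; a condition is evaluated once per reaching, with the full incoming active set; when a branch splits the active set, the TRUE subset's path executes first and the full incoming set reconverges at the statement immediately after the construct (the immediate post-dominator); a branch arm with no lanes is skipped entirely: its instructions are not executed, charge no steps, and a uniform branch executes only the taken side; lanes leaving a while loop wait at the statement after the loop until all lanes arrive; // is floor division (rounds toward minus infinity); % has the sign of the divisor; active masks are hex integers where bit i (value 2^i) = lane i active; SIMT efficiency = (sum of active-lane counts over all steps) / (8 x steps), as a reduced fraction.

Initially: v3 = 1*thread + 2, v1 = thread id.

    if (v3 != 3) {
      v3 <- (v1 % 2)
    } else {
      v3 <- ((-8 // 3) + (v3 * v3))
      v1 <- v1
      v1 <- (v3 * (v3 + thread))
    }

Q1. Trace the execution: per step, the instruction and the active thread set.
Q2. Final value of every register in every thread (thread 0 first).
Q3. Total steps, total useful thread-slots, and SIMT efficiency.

step 0: eval (v3 != 3)               0xff
step 1: v3 <- (v1 % 2)               0xfd
step 2: v3 <- ((-8 // 3) + (v3 * v3)) 0x02
step 3: v1 <- v1                     0x02
step 4: v1 <- (v3 * (v3 + thread))   0x02

Answer: 5 steps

v3: 0,6,0,1,0,1,0,1
v1: 0,42,2,3,4,5,6,7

steps = 5; useful = 18; efficiency = 18/40 = 9/20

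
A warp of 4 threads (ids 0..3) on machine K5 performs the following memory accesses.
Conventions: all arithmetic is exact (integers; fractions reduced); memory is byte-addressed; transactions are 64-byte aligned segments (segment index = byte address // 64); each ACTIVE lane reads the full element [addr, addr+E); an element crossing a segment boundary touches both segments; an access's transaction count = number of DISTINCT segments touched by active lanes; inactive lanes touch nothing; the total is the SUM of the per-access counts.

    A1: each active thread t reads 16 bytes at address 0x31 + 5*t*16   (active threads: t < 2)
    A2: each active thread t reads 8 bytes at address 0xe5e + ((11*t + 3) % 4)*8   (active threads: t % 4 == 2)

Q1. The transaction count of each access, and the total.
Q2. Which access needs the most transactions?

A1: 3 transactions
A2: 1 transaction

Answer: 3,1; total 4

Answer: A1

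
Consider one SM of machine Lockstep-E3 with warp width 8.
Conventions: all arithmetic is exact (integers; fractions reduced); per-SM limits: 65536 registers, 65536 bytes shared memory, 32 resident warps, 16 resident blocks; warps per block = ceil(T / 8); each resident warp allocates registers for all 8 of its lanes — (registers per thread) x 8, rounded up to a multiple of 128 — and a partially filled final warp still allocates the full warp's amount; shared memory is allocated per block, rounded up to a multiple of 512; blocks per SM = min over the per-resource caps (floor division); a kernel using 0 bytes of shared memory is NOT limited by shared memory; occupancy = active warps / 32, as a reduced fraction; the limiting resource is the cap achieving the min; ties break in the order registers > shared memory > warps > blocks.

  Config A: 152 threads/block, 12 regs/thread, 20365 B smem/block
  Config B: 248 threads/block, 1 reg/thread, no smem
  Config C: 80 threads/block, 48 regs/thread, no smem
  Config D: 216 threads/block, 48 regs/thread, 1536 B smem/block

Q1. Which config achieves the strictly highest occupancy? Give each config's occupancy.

occupancies: A 19/32, B 31/32, C 15/16, D 27/32

Answer: B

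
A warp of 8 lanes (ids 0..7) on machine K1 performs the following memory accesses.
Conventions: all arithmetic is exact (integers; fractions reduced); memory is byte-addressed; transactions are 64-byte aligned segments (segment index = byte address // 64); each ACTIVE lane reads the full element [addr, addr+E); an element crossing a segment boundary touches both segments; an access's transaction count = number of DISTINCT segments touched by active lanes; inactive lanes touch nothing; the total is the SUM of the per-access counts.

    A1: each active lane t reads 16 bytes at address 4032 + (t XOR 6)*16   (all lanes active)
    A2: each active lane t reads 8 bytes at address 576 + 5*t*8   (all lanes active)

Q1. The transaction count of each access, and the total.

A1: 2 transactions
A2: 5 transactions

Answer: 2,5; total 7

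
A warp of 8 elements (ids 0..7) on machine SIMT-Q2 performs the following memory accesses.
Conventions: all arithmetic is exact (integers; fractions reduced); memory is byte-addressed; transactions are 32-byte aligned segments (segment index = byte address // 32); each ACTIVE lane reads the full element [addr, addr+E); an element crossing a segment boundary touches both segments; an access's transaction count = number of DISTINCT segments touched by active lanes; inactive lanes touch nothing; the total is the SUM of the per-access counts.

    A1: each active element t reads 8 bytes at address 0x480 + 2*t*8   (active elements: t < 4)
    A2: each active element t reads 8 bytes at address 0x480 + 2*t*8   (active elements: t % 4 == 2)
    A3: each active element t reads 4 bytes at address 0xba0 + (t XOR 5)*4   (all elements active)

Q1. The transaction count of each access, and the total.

A1: 2 transactions
A2: 2 transactions
A3: 1 transaction

Answer: 2,2,1; total 5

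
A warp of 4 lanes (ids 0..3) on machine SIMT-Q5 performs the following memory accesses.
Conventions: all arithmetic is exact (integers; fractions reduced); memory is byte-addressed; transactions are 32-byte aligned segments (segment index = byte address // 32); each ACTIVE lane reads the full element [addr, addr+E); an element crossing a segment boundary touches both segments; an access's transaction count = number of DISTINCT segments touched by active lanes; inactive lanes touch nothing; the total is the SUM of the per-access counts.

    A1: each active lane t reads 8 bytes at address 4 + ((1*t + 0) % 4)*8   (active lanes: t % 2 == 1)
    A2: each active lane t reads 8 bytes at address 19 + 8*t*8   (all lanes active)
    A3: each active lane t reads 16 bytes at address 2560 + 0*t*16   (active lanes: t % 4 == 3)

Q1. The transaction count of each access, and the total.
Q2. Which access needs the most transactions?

A1: 2 transactions
A2: 4 transactions
A3: 1 transaction

Answer: 2,4,1; total 7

Answer: A2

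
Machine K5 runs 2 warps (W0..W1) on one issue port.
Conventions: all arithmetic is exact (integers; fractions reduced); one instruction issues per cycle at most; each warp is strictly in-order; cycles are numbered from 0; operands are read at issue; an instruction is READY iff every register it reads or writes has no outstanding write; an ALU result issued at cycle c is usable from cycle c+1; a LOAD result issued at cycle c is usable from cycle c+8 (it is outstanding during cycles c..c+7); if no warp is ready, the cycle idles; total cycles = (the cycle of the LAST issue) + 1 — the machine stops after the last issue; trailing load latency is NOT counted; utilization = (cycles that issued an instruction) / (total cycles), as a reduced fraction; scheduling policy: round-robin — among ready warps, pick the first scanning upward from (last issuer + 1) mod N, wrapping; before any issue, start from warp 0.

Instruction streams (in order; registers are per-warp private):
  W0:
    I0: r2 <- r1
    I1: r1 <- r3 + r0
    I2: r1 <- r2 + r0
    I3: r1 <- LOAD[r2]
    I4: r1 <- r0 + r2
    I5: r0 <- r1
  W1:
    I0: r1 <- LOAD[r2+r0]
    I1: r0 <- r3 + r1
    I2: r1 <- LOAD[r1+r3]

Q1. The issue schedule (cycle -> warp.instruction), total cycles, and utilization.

cycle 0: W0.I0
cycle 1: W1.I0
cycle 2: W0.I1
cycle 3: W0.I2
cycle 4: W0.I3
cycle 5: idle
cycle 6: idle
cycle 7: idle
cycle 8: idle
cycle 9: W1.I1
cycle 10: W1.I2
cycle 11: idle
cycle 12: W0.I4
cycle 13: W0.I5

Answer: 14 cycles, utilization 9/14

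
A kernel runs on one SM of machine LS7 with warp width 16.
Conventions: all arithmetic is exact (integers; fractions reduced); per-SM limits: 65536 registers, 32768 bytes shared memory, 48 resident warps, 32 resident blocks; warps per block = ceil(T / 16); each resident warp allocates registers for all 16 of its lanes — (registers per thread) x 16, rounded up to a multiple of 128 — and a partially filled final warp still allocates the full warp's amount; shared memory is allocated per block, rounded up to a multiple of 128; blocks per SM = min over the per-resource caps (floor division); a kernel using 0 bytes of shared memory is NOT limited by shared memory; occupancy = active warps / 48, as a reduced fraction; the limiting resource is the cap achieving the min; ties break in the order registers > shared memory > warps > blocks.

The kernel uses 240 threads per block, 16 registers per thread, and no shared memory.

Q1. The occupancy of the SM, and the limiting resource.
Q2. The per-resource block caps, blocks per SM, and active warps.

Answer: occupancy 15/16, limited by warps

registers: 17 blocks
shared memory: no limit (kernel uses none)
warps: 3 blocks
blocks: 32 blocks

Answer: 3 blocks, 45 active warps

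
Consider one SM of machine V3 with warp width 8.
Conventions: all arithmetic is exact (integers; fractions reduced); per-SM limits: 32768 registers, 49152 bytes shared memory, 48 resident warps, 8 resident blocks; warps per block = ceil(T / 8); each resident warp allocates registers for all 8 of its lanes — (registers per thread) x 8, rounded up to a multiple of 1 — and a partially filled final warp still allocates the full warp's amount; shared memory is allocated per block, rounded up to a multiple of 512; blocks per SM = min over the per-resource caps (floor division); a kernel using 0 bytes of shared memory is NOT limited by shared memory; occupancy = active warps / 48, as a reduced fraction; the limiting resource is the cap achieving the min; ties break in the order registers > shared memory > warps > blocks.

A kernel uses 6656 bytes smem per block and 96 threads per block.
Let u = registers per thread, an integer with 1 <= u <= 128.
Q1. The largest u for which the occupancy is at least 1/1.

Answer: u = 85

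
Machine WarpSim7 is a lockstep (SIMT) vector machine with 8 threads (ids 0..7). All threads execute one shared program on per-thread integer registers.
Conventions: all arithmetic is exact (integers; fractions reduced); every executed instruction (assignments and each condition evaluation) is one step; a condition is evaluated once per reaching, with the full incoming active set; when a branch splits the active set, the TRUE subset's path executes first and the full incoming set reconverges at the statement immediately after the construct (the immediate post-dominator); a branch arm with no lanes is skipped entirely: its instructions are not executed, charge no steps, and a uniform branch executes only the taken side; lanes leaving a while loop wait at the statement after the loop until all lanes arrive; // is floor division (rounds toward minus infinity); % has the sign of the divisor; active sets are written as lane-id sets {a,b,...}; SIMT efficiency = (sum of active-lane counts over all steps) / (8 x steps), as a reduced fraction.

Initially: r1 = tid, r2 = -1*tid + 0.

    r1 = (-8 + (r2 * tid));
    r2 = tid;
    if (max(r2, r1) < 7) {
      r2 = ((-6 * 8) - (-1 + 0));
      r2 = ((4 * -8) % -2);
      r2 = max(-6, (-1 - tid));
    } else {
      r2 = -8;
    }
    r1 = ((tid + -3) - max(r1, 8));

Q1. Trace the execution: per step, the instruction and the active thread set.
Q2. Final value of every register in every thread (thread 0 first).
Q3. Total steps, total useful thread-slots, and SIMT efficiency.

step 0: r1 <- (-8 + (r2 * tid))      {0,1,2,3,4,5,6,7}
step 1: r2 <- tid                    {0,1,2,3,4,5,6,7}
step 2: eval (max(r2, r1) < 7)       {0,1,2,3,4,5,6,7}
step 3: r2 <- ((-6 * 8) - (-1 + 0))  {0,1,2,3,4,5,6}
step 4: r2 <- ((4 * -8) % -2)        {0,1,2,3,4,5,6}
step 5: r2 <- max(-6, (-1 - tid))    {0,1,2,3,4,5,6}
step 6: r2 <- -8                     {7}
step 7: r1 <- ((tid + -3) - max(r1, 8)) {0,1,2,3,4,5,6,7}

Answer: 8 steps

r1: -11,-10,-9,-8,-7,-6,-5,-4
r2: -1,-2,-3,-4,-5,-6,-6,-8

steps = 8; useful = 54; efficiency = 54/64 = 27/32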